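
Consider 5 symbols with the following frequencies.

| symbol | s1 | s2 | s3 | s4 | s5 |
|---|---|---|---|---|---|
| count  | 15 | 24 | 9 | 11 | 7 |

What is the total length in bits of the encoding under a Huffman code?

148

Greedily combine the two least-frequent nodes:
combine s5(7), s3(9) → 16
combine s4(11), s1(15) → 26
combine 16, s2(24) → 40
combine 26, 40 → 66
Total encoded bits = sum of merged weights = 16 + 26 + 40 + 66 = 148.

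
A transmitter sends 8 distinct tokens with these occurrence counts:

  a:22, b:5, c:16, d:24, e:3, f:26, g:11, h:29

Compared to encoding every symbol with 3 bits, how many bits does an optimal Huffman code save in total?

Fixed-length: 3 bits × 136 symbols = 408 bits.
Huffman merges:
combine e(3), b(5) → 8
combine 8, g(11) → 19
combine c(16), 19 → 35
combine a(22), d(24) → 46
combine f(26), h(29) → 55
combine 35, 46 → 81
combine 55, 81 → 136
Huffman total = 8 + 19 + 35 + 46 + 55 + 81 + 136 = 380 bits.
Saving = 408 − 380 = 28 bits.

28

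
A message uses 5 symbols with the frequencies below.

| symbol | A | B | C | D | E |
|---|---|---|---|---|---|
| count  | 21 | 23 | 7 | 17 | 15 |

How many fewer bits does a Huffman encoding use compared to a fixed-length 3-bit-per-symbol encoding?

61

Fixed-length: 3 bits × 83 symbols = 249 bits.
Huffman merges:
combine C(7), E(15) → 22
combine D(17), A(21) → 38
combine 22, B(23) → 45
combine 38, 45 → 83
Huffman total = 22 + 38 + 45 + 83 = 188 bits.
Saving = 249 − 188 = 61 bits.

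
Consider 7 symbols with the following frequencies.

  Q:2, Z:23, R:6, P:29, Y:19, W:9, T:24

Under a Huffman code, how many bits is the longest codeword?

Merge the two lowest-weight nodes at each step:
Q(2) + R(6) → 8
8 + W(9) → 17
17 + Y(19) → 36
Z(23) + T(24) → 47
P(29) + 36 → 65
47 + 65 → 112
Maximum depth reached is 5.

5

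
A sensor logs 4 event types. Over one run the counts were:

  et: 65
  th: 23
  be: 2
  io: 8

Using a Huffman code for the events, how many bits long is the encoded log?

141

Build the Huffman tree bottom-up:
merge be(2) and io(8): 10
merge 10 and th(23): 33
merge 33 and et(65): 98
The encoded length is the sum of every internal node's weight: 10 + 33 + 98 = 141 bits.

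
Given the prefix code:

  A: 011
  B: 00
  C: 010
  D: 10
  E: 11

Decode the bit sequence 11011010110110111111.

EACEAAEE

Read left to right; each codeword is recognised as soon as it completes (prefix code):
  11→E | 011→A | 010→C | 11→E | 011→A | 011→A | 11→E | 11→E
Decoded message: EACEAAEE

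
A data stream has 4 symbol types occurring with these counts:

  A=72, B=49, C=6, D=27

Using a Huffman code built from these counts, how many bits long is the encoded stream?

Merge the two smallest weights repeatedly:
C(6) + D(27) → 33
33 + B(49) → 82
A(72) + 82 → 154
Total encoded bits = sum of merged weights = 33 + 82 + 154 = 269.

269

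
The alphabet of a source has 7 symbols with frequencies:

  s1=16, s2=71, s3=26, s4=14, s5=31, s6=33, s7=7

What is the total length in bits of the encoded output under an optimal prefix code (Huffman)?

Greedily combine the two least-frequent nodes:
merge s7(7) and s4(14): 21
merge s1(16) and 21: 37
merge s3(26) and s5(31): 57
merge s6(33) and 37: 70
merge 57 and 70: 127
merge s2(71) and 127: 198
The encoded length is the sum of every internal node's weight: 21 + 37 + 57 + 70 + 127 + 198 = 510 bits.

510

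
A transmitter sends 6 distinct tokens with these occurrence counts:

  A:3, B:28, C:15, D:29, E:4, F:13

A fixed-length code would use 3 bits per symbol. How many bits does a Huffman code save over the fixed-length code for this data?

Fixed-length: 3 bits × 92 symbols = 276 bits.
Huffman merges:
merge A(3) and E(4): 7
merge 7 and F(13): 20
merge C(15) and 20: 35
merge B(28) and D(29): 57
merge 35 and 57: 92
Huffman total = 7 + 20 + 35 + 57 + 92 = 211 bits.
Saving = 276 − 211 = 65 bits.

65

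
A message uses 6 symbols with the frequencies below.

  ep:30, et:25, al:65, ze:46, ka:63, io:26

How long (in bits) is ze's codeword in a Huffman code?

3

Repeatedly merge the two smallest:
et(25) + io(26) → 51
ep(30) + ze(46) → 76
51 + ka(63) → 114
al(65) + 76 → 141
114 + 141 → 255
The subtree containing ze is merged 3 times, so code length = 3.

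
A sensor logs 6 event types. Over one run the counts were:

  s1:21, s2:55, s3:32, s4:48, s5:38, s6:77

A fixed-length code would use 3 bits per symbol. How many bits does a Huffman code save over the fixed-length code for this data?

Fixed-length: 3 bits × 271 symbols = 813 bits.
Huffman merges:
s1(21) + s3(32) → 53
s5(38) + s4(48) → 86
53 + s2(55) → 108
s6(77) + 86 → 163
108 + 163 → 271
Huffman total = 53 + 86 + 108 + 163 + 271 = 681 bits.
Saving = 813 − 681 = 132 bits.

132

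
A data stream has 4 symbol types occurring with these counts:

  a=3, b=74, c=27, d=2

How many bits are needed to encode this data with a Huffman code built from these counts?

Greedily combine the two least-frequent nodes:
merge d(2) and a(3): 5
merge 5 and c(27): 32
merge 32 and b(74): 106
Total encoded bits = sum of merged weights = 5 + 32 + 106 = 143.

143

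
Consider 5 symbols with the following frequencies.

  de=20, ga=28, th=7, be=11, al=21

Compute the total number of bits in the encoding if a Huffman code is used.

192

Greedily combine the two least-frequent nodes:
th(7) + be(11) → 18
18 + de(20) → 38
al(21) + ga(28) → 49
38 + 49 → 87
Each symbol's bit-cost is frequency × depth; summing gives 192 bits (equivalently 18 + 38 + 49 + 87).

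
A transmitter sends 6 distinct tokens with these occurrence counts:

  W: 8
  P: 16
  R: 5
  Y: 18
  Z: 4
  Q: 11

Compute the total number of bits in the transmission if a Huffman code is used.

150

Greedily combine the two least-frequent nodes:
Z(4) + R(5) → 9
W(8) + 9 → 17
Q(11) + P(16) → 27
17 + Y(18) → 35
27 + 35 → 62
Total encoded bits = sum of merged weights = 9 + 17 + 27 + 35 + 62 = 150.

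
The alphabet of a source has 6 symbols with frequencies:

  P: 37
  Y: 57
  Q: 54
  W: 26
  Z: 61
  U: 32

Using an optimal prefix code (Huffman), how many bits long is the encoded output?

Merge the two smallest weights repeatedly:
combine W(26), U(32) → 58
combine P(37), Q(54) → 91
combine Y(57), 58 → 115
combine Z(61), 91 → 152
combine 115, 152 → 267
Total encoded bits = sum of merged weights = 58 + 91 + 115 + 152 + 267 = 683.

683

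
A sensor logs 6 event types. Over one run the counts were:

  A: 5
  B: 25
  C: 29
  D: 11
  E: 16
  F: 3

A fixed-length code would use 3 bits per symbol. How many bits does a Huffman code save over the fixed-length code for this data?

62

Fixed-length: 3 bits × 89 symbols = 267 bits.
Huffman merges:
combine F(3), A(5) → 8
combine 8, D(11) → 19
combine E(16), 19 → 35
combine B(25), C(29) → 54
combine 35, 54 → 89
Huffman total = 8 + 19 + 35 + 54 + 89 = 205 bits.
Saving = 267 − 205 = 62 bits.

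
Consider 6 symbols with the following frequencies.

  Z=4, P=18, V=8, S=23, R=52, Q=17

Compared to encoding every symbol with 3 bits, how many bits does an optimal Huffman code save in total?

92

Fixed-length: 3 bits × 122 symbols = 366 bits.
Huffman merges:
Z(4) + V(8) → 12
12 + Q(17) → 29
P(18) + S(23) → 41
29 + 41 → 70
R(52) + 70 → 122
Huffman total = 12 + 29 + 41 + 70 + 122 = 274 bits.
Saving = 366 − 274 = 92 bits.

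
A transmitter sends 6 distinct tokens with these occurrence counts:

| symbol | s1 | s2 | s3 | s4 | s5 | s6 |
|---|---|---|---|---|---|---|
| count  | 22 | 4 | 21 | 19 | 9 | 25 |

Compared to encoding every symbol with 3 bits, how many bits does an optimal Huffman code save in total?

55

Fixed-length: 3 bits × 100 symbols = 300 bits.
Huffman merges:
merge s2(4) and s5(9): 13
merge 13 and s4(19): 32
merge s3(21) and s1(22): 43
merge s6(25) and 32: 57
merge 43 and 57: 100
Huffman total = 13 + 32 + 43 + 57 + 100 = 245 bits.
Saving = 300 − 245 = 55 bits.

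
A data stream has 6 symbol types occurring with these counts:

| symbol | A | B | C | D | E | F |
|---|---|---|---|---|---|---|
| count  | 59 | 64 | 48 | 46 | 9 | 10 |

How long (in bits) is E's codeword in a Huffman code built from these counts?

Huffman merges, smallest pair first:
merge E(9) and F(10): 19
merge 19 and D(46): 65
merge C(48) and A(59): 107
merge B(64) and 65: 129
merge 107 and 129: 236
E sits 4 levels below the root, so its codeword is 4 bits.

4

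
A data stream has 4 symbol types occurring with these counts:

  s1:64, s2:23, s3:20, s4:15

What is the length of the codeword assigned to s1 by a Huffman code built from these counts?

Huffman merges, smallest pair first:
merge s4(15) and s3(20): 35
merge s2(23) and 35: 58
merge 58 and s1(64): 122
s1 sits one level below the root: a 1-bit codeword.

1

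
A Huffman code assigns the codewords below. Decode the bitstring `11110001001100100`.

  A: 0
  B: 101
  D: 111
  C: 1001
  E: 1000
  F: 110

Read left to right; each codeword is recognised as soon as it completes (prefix code):
  111→D | 1000→E | 1001→C | 1001→C | 0→A | 0→A
Decoded message: DECCAA

DECCAA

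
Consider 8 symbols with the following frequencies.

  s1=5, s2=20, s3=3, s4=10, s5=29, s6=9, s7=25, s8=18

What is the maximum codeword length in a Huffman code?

Merge the two lowest-weight nodes at each step:
combine s3(3), s1(5) → 8
combine 8, s6(9) → 17
combine s4(10), 17 → 27
combine s8(18), s2(20) → 38
combine s7(25), 27 → 52
combine s5(29), 38 → 67
combine 52, 67 → 119
The rarest symbols sit at the bottom; the longest codeword is 5 bits.

5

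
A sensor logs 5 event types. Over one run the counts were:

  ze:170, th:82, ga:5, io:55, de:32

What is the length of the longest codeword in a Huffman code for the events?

4

Merge the two lowest-weight nodes at each step:
ga(5) + de(32) → 37
37 + io(55) → 92
th(82) + 92 → 174
ze(170) + 174 → 344
The rarest symbols sit at the bottom; the longest codeword is 4 bits.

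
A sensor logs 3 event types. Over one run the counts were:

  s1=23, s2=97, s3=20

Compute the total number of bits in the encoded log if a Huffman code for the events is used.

Merge the two smallest weights repeatedly:
s3(20) + s1(23) → 43
43 + s2(97) → 140
Total encoded bits = sum of merged weights = 43 + 140 = 183.

183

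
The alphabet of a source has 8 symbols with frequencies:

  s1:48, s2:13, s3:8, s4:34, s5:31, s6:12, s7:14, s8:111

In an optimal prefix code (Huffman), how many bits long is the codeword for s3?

5

Build the tree from the bottom:
s3(8) + s6(12) → 20
s2(13) + s7(14) → 27
20 + 27 → 47
s5(31) + s4(34) → 65
47 + s1(48) → 95
65 + 95 → 160
s8(111) + 160 → 271
s3 sits 5 levels below the root, so its codeword is 5 bits.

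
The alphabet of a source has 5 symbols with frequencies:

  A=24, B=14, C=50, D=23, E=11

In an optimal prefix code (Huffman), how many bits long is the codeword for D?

3

Build the tree from the bottom:
merge E(11) and B(14): 25
merge D(23) and A(24): 47
merge 25 and 47: 72
merge C(50) and 72: 122
D sits 3 levels below the root, so its codeword is 3 bits.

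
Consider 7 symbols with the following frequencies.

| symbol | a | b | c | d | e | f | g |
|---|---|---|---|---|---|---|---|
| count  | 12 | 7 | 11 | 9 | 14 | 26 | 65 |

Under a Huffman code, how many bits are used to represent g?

1

Repeatedly merge the two smallest:
combine b(7), d(9) → 16
combine c(11), a(12) → 23
combine e(14), 16 → 30
combine 23, f(26) → 49
combine 30, 49 → 79
combine g(65), 79 → 144
g is merged only at the final step, so code length = 1.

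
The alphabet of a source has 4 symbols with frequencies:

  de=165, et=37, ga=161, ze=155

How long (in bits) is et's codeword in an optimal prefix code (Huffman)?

2

Build the tree from the bottom:
et(37) + ze(155) → 192
ga(161) + de(165) → 326
192 + 326 → 518
et sits 2 levels below the root, so its codeword is 2 bits.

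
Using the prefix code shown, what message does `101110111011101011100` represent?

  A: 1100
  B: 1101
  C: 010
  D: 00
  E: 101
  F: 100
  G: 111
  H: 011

EBBBHF

Read left to right; each codeword is recognised as soon as it completes (prefix code):
  101→E | 1101→B | 1101→B | 1101→B | 011→H | 100→F
Decoded message: EBBBHF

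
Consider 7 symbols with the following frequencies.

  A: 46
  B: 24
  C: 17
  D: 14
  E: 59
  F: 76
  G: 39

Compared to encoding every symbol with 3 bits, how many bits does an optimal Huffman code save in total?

104

Fixed-length: 3 bits × 275 symbols = 825 bits.
Huffman merges:
D(14) + C(17) → 31
B(24) + 31 → 55
G(39) + A(46) → 85
55 + E(59) → 114
F(76) + 85 → 161
114 + 161 → 275
Huffman total = 31 + 55 + 85 + 114 + 161 + 275 = 721 bits.
Saving = 825 − 721 = 104 bits.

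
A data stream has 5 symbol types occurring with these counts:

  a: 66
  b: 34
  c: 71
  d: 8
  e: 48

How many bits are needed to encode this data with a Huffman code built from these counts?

496

Merge the two smallest weights repeatedly:
d(8) + b(34) → 42
42 + e(48) → 90
a(66) + c(71) → 137
90 + 137 → 227
The encoded length is the sum of every internal node's weight: 42 + 90 + 137 + 227 = 496 bits.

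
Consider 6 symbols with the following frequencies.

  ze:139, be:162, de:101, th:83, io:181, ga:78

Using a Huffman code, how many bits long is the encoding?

1889

Merge the two smallest weights repeatedly:
ga(78) + th(83) → 161
de(101) + ze(139) → 240
161 + be(162) → 323
io(181) + 240 → 421
323 + 421 → 744
Each symbol's bit-cost is frequency × depth; summing gives 1889 bits (equivalently 161 + 240 + 323 + 421 + 744).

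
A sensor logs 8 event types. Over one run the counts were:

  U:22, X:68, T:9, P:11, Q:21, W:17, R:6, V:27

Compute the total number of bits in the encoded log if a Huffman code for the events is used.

486

Greedily combine the two least-frequent nodes:
R(6) + T(9) → 15
P(11) + 15 → 26
W(17) + Q(21) → 38
U(22) + 26 → 48
V(27) + 38 → 65
48 + 65 → 113
X(68) + 113 → 181
Each symbol's bit-cost is frequency × depth; summing gives 486 bits (equivalently 15 + 26 + 38 + 48 + 65 + 113 + 181).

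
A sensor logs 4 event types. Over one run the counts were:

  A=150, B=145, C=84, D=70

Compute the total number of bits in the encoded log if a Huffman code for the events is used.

898

Greedily combine the two least-frequent nodes:
D(70) + C(84) → 154
B(145) + A(150) → 295
154 + 295 → 449
Each symbol's bit-cost is frequency × depth; summing gives 898 bits (equivalently 154 + 295 + 449).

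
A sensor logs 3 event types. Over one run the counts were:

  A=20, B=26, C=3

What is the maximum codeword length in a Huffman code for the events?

2

Merge the two lowest-weight nodes at each step:
merge C(3) and A(20): 23
merge 23 and B(26): 49
The rarest symbols sit at the bottom; the longest codeword is 2 bits.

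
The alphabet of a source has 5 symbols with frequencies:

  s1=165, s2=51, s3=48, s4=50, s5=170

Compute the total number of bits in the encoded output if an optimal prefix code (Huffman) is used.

1045

Greedily combine the two least-frequent nodes:
merge s3(48) and s4(50): 98
merge s2(51) and 98: 149
merge 149 and s1(165): 314
merge s5(170) and 314: 484
Total encoded bits = sum of merged weights = 98 + 149 + 314 + 484 = 1045.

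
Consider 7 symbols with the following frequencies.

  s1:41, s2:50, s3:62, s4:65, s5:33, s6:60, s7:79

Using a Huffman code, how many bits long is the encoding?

Greedily combine the two least-frequent nodes:
combine s5(33), s1(41) → 74
combine s2(50), s6(60) → 110
combine s3(62), s4(65) → 127
combine 74, s7(79) → 153
combine 110, 127 → 237
combine 153, 237 → 390
Total encoded bits = sum of merged weights = 74 + 110 + 127 + 153 + 237 + 390 = 1091.

1091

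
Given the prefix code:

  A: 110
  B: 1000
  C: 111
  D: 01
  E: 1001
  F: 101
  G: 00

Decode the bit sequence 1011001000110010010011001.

FEGDEGEE

Read left to right; each codeword is recognised as soon as it completes (prefix code):
  101→F | 1001→E | 00→G | 01→D | 1001→E | 00→G | 1001→E | 1001→E
Decoded message: FEGDEGEE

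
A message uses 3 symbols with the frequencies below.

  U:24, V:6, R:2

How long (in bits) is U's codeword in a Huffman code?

1

Build the tree from the bottom:
combine R(2), V(6) → 8
combine 8, U(24) → 32
U sits one level below the root: a 1-bit codeword.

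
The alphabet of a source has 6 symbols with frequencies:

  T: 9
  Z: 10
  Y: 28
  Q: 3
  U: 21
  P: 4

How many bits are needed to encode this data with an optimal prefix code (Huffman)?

Merge the two smallest weights repeatedly:
merge Q(3) and P(4): 7
merge 7 and T(9): 16
merge Z(10) and 16: 26
merge U(21) and 26: 47
merge Y(28) and 47: 75
Total encoded bits = sum of merged weights = 7 + 16 + 26 + 47 + 75 = 171.

171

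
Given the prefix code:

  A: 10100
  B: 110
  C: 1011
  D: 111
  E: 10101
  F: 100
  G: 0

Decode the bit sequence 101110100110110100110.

CABBFB

Read left to right; each codeword is recognised as soon as it completes (prefix code):
  1011→C | 10100→A | 110→B | 110→B | 100→F | 110→B
Decoded message: CABBFB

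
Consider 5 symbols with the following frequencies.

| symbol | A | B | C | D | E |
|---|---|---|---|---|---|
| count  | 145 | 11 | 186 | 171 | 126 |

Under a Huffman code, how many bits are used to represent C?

Repeatedly merge the two smallest:
B(11) + E(126) → 137
137 + A(145) → 282
D(171) + C(186) → 357
282 + 357 → 639
C's leaf is at depth 2, giving a 2-bit codeword.

2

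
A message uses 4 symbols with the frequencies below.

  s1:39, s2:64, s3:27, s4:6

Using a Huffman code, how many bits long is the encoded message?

Build the Huffman tree bottom-up:
combine s4(6), s3(27) → 33
combine 33, s1(39) → 72
combine s2(64), 72 → 136
Each symbol's bit-cost is frequency × depth; summing gives 241 bits (equivalently 33 + 72 + 136).

241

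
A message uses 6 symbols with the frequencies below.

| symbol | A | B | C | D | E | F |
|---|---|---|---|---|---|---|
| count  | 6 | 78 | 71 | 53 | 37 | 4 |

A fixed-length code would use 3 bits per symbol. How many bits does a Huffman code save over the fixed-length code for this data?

192

Fixed-length: 3 bits × 249 symbols = 747 bits.
Huffman merges:
merge F(4) and A(6): 10
merge 10 and E(37): 47
merge 47 and D(53): 100
merge C(71) and B(78): 149
merge 100 and 149: 249
Huffman total = 10 + 47 + 100 + 149 + 249 = 555 bits.
Saving = 747 − 555 = 192 bits.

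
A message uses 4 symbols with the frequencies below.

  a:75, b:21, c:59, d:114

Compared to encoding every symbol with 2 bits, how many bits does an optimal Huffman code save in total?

34

Fixed-length: 2 bits × 269 symbols = 538 bits.
Huffman merges:
combine b(21), c(59) → 80
combine a(75), 80 → 155
combine d(114), 155 → 269
Huffman total = 80 + 155 + 269 = 504 bits.
Saving = 538 − 504 = 34 bits.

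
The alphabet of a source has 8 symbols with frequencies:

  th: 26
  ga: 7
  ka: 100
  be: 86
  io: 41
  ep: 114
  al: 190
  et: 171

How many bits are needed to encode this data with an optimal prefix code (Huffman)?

Greedily combine the two least-frequent nodes:
merge ga(7) and th(26): 33
merge 33 and io(41): 74
merge 74 and be(86): 160
merge ka(100) and ep(114): 214
merge 160 and et(171): 331
merge al(190) and 214: 404
merge 331 and 404: 735
Total encoded bits = sum of merged weights = 33 + 74 + 160 + 214 + 331 + 404 + 735 = 1951.

1951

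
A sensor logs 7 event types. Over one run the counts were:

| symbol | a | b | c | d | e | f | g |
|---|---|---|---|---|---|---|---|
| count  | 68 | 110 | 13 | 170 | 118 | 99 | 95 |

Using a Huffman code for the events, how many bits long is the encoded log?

Merge the two smallest weights repeatedly:
c(13) + a(68) → 81
81 + g(95) → 176
f(99) + b(110) → 209
e(118) + d(170) → 288
176 + 209 → 385
288 + 385 → 673
Each symbol's bit-cost is frequency × depth; summing gives 1812 bits (equivalently 81 + 176 + 209 + 288 + 385 + 673).

1812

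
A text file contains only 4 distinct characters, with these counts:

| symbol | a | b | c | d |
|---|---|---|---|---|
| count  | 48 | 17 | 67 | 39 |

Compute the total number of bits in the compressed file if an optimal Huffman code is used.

Build the Huffman tree bottom-up:
b(17) + d(39) → 56
a(48) + 56 → 104
c(67) + 104 → 171
The encoded length is the sum of every internal node's weight: 56 + 104 + 171 = 331 bits.

331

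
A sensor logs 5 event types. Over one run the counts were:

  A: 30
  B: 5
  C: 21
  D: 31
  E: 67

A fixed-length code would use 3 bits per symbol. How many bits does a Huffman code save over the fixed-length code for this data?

139

Fixed-length: 3 bits × 154 symbols = 462 bits.
Huffman merges:
merge B(5) and C(21): 26
merge 26 and A(30): 56
merge D(31) and 56: 87
merge E(67) and 87: 154
Huffman total = 26 + 56 + 87 + 154 = 323 bits.
Saving = 462 − 323 = 139 bits.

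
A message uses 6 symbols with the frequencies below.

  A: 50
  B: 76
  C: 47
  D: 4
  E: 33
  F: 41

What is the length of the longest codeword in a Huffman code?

4

Merge the two lowest-weight nodes at each step:
merge D(4) and E(33): 37
merge 37 and F(41): 78
merge C(47) and A(50): 97
merge B(76) and 78: 154
merge 97 and 154: 251
Maximum depth reached is 4.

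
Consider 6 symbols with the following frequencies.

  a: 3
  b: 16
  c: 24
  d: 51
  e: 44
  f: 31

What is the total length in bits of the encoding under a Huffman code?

Greedily combine the two least-frequent nodes:
a(3) + b(16) → 19
19 + c(24) → 43
f(31) + 43 → 74
e(44) + d(51) → 95
74 + 95 → 169
Each symbol's bit-cost is frequency × depth; summing gives 400 bits (equivalently 19 + 43 + 74 + 95 + 169).

400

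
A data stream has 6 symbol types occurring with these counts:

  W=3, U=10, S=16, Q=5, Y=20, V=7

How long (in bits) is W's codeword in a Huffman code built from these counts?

4

Repeatedly merge the two smallest:
combine W(3), Q(5) → 8
combine V(7), 8 → 15
combine U(10), 15 → 25
combine S(16), Y(20) → 36
combine 25, 36 → 61
W's leaf is at depth 4, giving a 4-bit codeword.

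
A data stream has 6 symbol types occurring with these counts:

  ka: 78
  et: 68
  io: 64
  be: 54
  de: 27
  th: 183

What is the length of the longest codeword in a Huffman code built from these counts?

Merge the two lowest-weight nodes at each step:
combine de(27), be(54) → 81
combine io(64), et(68) → 132
combine ka(78), 81 → 159
combine 132, 159 → 291
combine th(183), 291 → 474
The first pair merged (de, be) ends up deepest, at depth 4.

4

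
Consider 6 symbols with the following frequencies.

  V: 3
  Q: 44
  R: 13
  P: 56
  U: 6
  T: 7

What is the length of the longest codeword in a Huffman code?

Merge the two lowest-weight nodes at each step:
merge V(3) and U(6): 9
merge T(7) and 9: 16
merge R(13) and 16: 29
merge 29 and Q(44): 73
merge P(56) and 73: 129
Maximum depth reached is 5.

5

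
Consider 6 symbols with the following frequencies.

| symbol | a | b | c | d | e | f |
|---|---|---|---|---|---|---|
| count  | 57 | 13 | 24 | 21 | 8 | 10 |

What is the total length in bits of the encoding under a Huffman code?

Build the Huffman tree bottom-up:
merge e(8) and f(10): 18
merge b(13) and 18: 31
merge d(21) and c(24): 45
merge 31 and 45: 76
merge a(57) and 76: 133
Each symbol's bit-cost is frequency × depth; summing gives 303 bits (equivalently 18 + 31 + 45 + 76 + 133).

303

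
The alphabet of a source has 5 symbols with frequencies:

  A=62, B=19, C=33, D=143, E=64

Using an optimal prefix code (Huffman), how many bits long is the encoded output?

665

Greedily combine the two least-frequent nodes:
combine B(19), C(33) → 52
combine 52, A(62) → 114
combine E(64), 114 → 178
combine D(143), 178 → 321
The encoded length is the sum of every internal node's weight: 52 + 114 + 178 + 321 = 665 bits.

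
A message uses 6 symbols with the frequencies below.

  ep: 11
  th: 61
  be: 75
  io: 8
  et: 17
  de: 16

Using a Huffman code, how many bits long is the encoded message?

405

Build the Huffman tree bottom-up:
combine io(8), ep(11) → 19
combine de(16), et(17) → 33
combine 19, 33 → 52
combine 52, th(61) → 113
combine be(75), 113 → 188
Each symbol's bit-cost is frequency × depth; summing gives 405 bits (equivalently 19 + 33 + 52 + 113 + 188).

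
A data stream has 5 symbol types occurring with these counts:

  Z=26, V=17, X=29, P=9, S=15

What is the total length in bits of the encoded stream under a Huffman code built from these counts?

216

Build the Huffman tree bottom-up:
combine P(9), S(15) → 24
combine V(17), 24 → 41
combine Z(26), X(29) → 55
combine 41, 55 → 96
Each symbol's bit-cost is frequency × depth; summing gives 216 bits (equivalently 24 + 41 + 55 + 96).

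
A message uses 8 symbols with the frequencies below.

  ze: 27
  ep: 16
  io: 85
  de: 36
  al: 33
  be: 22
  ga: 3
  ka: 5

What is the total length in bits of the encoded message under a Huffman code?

Merge the two smallest weights repeatedly:
merge ga(3) and ka(5): 8
merge 8 and ep(16): 24
merge be(22) and 24: 46
merge ze(27) and al(33): 60
merge de(36) and 46: 82
merge 60 and 82: 142
merge io(85) and 142: 227
The encoded length is the sum of every internal node's weight: 8 + 24 + 46 + 60 + 82 + 142 + 227 = 589 bits.

589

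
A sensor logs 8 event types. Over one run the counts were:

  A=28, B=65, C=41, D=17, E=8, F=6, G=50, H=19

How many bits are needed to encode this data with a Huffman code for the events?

Merge the two smallest weights repeatedly:
combine F(6), E(8) → 14
combine 14, D(17) → 31
combine H(19), A(28) → 47
combine 31, C(41) → 72
combine 47, G(50) → 97
combine B(65), 72 → 137
combine 97, 137 → 234
The encoded length is the sum of every internal node's weight: 14 + 31 + 47 + 72 + 97 + 137 + 234 = 632 bits.

632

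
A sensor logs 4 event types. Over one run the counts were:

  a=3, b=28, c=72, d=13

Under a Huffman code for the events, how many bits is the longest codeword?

Merge the two lowest-weight nodes at each step:
a(3) + d(13) → 16
16 + b(28) → 44
44 + c(72) → 116
The rarest symbols sit at the bottom; the longest codeword is 3 bits.

3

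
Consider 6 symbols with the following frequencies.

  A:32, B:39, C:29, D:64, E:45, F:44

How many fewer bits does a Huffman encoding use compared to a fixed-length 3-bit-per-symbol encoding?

Fixed-length: 3 bits × 253 symbols = 759 bits.
Huffman merges:
merge C(29) and A(32): 61
merge B(39) and F(44): 83
merge E(45) and 61: 106
merge D(64) and 83: 147
merge 106 and 147: 253
Huffman total = 61 + 83 + 106 + 147 + 253 = 650 bits.
Saving = 759 − 650 = 109 bits.

109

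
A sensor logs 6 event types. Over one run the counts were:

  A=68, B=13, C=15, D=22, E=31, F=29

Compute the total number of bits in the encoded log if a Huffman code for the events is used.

Merge the two smallest weights repeatedly:
combine B(13), C(15) → 28
combine D(22), 28 → 50
combine F(29), E(31) → 60
combine 50, 60 → 110
combine A(68), 110 → 178
Total encoded bits = sum of merged weights = 28 + 50 + 60 + 110 + 178 = 426.

426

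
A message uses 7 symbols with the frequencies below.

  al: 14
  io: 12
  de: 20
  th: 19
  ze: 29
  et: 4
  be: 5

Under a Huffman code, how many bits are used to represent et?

Huffman merges, smallest pair first:
et(4) + be(5) → 9
9 + io(12) → 21
al(14) + th(19) → 33
de(20) + 21 → 41
ze(29) + 33 → 62
41 + 62 → 103
et's leaf is at depth 4, giving a 4-bit codeword.

4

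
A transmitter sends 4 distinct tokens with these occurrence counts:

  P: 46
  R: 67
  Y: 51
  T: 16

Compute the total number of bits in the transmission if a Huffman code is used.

Greedily combine the two least-frequent nodes:
combine T(16), P(46) → 62
combine Y(51), 62 → 113
combine R(67), 113 → 180
The encoded length is the sum of every internal node's weight: 62 + 113 + 180 = 355 bits.

355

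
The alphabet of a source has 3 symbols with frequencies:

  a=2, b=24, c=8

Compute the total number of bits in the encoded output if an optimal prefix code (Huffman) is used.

Greedily combine the two least-frequent nodes:
a(2) + c(8) → 10
10 + b(24) → 34
Total encoded bits = sum of merged weights = 10 + 34 = 44.

44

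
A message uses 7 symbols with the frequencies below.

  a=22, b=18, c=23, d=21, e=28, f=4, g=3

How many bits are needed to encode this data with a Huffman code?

Build the Huffman tree bottom-up:
merge g(3) and f(4): 7
merge 7 and b(18): 25
merge d(21) and a(22): 43
merge c(23) and 25: 48
merge e(28) and 43: 71
merge 48 and 71: 119
Total encoded bits = sum of merged weights = 7 + 25 + 43 + 48 + 71 + 119 = 313.

313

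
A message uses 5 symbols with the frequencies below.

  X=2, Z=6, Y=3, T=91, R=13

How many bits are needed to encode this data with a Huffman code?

Greedily combine the two least-frequent nodes:
X(2) + Y(3) → 5
5 + Z(6) → 11
11 + R(13) → 24
24 + T(91) → 115
The encoded length is the sum of every internal node's weight: 5 + 11 + 24 + 115 = 155 bits.

155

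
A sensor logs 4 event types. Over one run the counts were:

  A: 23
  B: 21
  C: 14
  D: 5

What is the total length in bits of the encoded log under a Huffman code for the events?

122

Build the Huffman tree bottom-up:
merge D(5) and C(14): 19
merge 19 and B(21): 40
merge A(23) and 40: 63
Each symbol's bit-cost is frequency × depth; summing gives 122 bits (equivalently 19 + 40 + 63).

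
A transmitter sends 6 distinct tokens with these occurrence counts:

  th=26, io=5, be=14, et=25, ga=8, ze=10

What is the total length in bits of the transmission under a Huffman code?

212

Build the Huffman tree bottom-up:
combine io(5), ga(8) → 13
combine ze(10), 13 → 23
combine be(14), 23 → 37
combine et(25), th(26) → 51
combine 37, 51 → 88
Total encoded bits = sum of merged weights = 13 + 23 + 37 + 51 + 88 = 212.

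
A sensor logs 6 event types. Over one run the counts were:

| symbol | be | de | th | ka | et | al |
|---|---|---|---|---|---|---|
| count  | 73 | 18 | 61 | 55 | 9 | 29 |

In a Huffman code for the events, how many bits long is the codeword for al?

Build the tree from the bottom:
combine et(9), de(18) → 27
combine 27, al(29) → 56
combine ka(55), 56 → 111
combine th(61), be(73) → 134
combine 111, 134 → 245
The subtree containing al is merged 3 times, so code length = 3.

3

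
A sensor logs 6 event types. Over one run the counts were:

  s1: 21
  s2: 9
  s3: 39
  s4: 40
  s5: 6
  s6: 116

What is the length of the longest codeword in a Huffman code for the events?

5

Merge the two lowest-weight nodes at each step:
s5(6) + s2(9) → 15
15 + s1(21) → 36
36 + s3(39) → 75
s4(40) + 75 → 115
115 + s6(116) → 231
The rarest symbols sit at the bottom; the longest codeword is 5 bits.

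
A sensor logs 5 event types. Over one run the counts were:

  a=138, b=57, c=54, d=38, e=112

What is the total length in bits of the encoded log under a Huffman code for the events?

Build the Huffman tree bottom-up:
merge d(38) and c(54): 92
merge b(57) and 92: 149
merge e(112) and a(138): 250
merge 149 and 250: 399
Each symbol's bit-cost is frequency × depth; summing gives 890 bits (equivalently 92 + 149 + 250 + 399).

890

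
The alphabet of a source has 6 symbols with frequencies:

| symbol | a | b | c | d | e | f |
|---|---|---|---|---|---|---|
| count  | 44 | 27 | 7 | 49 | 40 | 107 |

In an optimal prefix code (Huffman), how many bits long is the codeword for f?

1

Build the tree from the bottom:
merge c(7) and b(27): 34
merge 34 and e(40): 74
merge a(44) and d(49): 93
merge 74 and 93: 167
merge f(107) and 167: 274
f is a child of the root — depth 1, so its codeword is a single bit.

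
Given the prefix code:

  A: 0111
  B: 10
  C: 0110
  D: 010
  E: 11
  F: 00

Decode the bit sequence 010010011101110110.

Read left to right; each codeword is recognised as soon as it completes (prefix code):
  010→D | 010→D | 0111→A | 0111→A | 0110→C
Decoded message: DDAAC

DDAAC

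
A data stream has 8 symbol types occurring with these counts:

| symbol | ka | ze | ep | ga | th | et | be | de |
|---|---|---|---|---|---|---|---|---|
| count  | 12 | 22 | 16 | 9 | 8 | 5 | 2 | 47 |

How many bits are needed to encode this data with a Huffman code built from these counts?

Build the Huffman tree bottom-up:
be(2) + et(5) → 7
7 + th(8) → 15
ga(9) + ka(12) → 21
15 + ep(16) → 31
21 + ze(22) → 43
31 + 43 → 74
de(47) + 74 → 121
Total encoded bits = sum of merged weights = 7 + 15 + 21 + 31 + 43 + 74 + 121 = 312.

312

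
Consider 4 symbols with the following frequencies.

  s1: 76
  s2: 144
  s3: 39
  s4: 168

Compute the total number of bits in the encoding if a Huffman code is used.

Greedily combine the two least-frequent nodes:
merge s3(39) and s1(76): 115
merge 115 and s2(144): 259
merge s4(168) and 259: 427
Total encoded bits = sum of merged weights = 115 + 259 + 427 = 801.

801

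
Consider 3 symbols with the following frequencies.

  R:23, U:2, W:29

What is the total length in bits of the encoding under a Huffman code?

Build the Huffman tree bottom-up:
merge U(2) and R(23): 25
merge 25 and W(29): 54
Total encoded bits = sum of merged weights = 25 + 54 = 79.

79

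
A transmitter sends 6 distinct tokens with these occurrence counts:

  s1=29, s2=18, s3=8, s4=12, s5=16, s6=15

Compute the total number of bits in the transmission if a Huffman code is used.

Build the Huffman tree bottom-up:
s3(8) + s4(12) → 20
s6(15) + s5(16) → 31
s2(18) + 20 → 38
s1(29) + 31 → 60
38 + 60 → 98
Each symbol's bit-cost is frequency × depth; summing gives 247 bits (equivalently 20 + 31 + 38 + 60 + 98).

247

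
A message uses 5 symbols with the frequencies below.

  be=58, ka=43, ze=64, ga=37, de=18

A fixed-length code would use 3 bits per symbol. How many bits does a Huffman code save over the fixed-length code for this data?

Fixed-length: 3 bits × 220 symbols = 660 bits.
Huffman merges:
combine de(18), ga(37) → 55
combine ka(43), 55 → 98
combine be(58), ze(64) → 122
combine 98, 122 → 220
Huffman total = 55 + 98 + 122 + 220 = 495 bits.
Saving = 660 − 495 = 165 bits.

165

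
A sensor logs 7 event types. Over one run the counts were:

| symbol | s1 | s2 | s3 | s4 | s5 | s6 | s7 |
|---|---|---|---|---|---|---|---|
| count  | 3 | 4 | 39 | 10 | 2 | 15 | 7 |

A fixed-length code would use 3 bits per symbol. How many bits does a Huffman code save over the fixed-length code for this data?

Fixed-length: 3 bits × 80 symbols = 240 bits.
Huffman merges:
merge s5(2) and s1(3): 5
merge s2(4) and 5: 9
merge s7(7) and 9: 16
merge s4(10) and s6(15): 25
merge 16 and 25: 41
merge s3(39) and 41: 80
Huffman total = 5 + 9 + 16 + 25 + 41 + 80 = 176 bits.
Saving = 240 − 176 = 64 bits.

64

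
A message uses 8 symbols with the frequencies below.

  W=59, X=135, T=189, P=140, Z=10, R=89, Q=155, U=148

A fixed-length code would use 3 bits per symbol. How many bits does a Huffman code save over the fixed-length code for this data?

120

Fixed-length: 3 bits × 925 symbols = 2775 bits.
Huffman merges:
Z(10) + W(59) → 69
69 + R(89) → 158
X(135) + P(140) → 275
U(148) + Q(155) → 303
158 + T(189) → 347
275 + 303 → 578
347 + 578 → 925
Huffman total = 69 + 158 + 275 + 303 + 347 + 578 + 925 = 2655 bits.
Saving = 2775 − 2655 = 120 bits.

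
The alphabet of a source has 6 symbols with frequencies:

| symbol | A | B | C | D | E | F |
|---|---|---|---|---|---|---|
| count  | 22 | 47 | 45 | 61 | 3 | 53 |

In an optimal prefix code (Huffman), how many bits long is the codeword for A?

4

Huffman merges, smallest pair first:
combine E(3), A(22) → 25
combine 25, C(45) → 70
combine B(47), F(53) → 100
combine D(61), 70 → 131
combine 100, 131 → 231
A's leaf is at depth 4, giving a 4-bit codeword.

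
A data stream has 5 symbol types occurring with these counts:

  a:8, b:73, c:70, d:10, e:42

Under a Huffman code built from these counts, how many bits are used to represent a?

4

Huffman merges, smallest pair first:
a(8) + d(10) → 18
18 + e(42) → 60
60 + c(70) → 130
b(73) + 130 → 203
a sits 4 levels below the root, so its codeword is 4 bits.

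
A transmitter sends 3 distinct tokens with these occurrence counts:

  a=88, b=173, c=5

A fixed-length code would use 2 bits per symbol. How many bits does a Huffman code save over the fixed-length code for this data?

173

Fixed-length: 2 bits × 266 symbols = 532 bits.
Huffman merges:
c(5) + a(88) → 93
93 + b(173) → 266
Huffman total = 93 + 266 = 359 bits.
Saving = 532 − 359 = 173 bits.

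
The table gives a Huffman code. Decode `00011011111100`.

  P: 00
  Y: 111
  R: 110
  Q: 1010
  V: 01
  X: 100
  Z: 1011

PVZYX

Read left to right; each codeword is recognised as soon as it completes (prefix code):
  00→P | 01→V | 1011→Z | 111→Y | 100→X
Decoded message: PVZYX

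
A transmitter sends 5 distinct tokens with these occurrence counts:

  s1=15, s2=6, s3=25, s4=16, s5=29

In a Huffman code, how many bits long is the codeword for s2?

3

Huffman merges, smallest pair first:
merge s2(6) and s1(15): 21
merge s4(16) and 21: 37
merge s3(25) and s5(29): 54
merge 37 and 54: 91
The subtree containing s2 is merged 3 times, so code length = 3.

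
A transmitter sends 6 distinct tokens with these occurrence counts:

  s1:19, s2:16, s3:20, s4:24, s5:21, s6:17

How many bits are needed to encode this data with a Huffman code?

306

Greedily combine the two least-frequent nodes:
s2(16) + s6(17) → 33
s1(19) + s3(20) → 39
s5(21) + s4(24) → 45
33 + 39 → 72
45 + 72 → 117
Total encoded bits = sum of merged weights = 33 + 39 + 45 + 72 + 117 = 306.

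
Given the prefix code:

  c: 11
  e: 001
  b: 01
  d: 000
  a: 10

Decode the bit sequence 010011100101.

beceb

Read left to right; each codeword is recognised as soon as it completes (prefix code):
  01→b | 001→e | 11→c | 001→e | 01→b
Decoded message: beceb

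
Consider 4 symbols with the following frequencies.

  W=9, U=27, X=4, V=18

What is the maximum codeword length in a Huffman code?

Merge the two lowest-weight nodes at each step:
X(4) + W(9) → 13
13 + V(18) → 31
U(27) + 31 → 58
Maximum depth reached is 3.

3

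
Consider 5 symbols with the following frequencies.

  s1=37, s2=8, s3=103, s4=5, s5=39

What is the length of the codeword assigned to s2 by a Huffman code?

Huffman merges, smallest pair first:
s4(5) + s2(8) → 13
13 + s1(37) → 50
s5(39) + 50 → 89
89 + s3(103) → 192
s2 sits 4 levels below the root, so its codeword is 4 bits.

4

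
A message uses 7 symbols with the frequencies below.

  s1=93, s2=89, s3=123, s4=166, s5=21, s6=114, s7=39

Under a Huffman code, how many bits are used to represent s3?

Repeatedly merge the two smallest:
s5(21) + s7(39) → 60
60 + s2(89) → 149
s1(93) + s6(114) → 207
s3(123) + 149 → 272
s4(166) + 207 → 373
272 + 373 → 645
s3 sits 2 levels below the root, so its codeword is 2 bits.

2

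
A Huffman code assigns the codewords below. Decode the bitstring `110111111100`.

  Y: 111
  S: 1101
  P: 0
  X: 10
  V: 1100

SYYPP

Read left to right; each codeword is recognised as soon as it completes (prefix code):
  1101→S | 111→Y | 111→Y | 0→P | 0→P
Decoded message: SYYPP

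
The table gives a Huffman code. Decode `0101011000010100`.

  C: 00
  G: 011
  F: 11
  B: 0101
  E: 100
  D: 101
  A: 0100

Read left to right; each codeword is recognised as soon as it completes (prefix code):
  0101→B | 011→G | 00→C | 00→C | 101→D | 00→C
Decoded message: BGCCDC

BGCCDC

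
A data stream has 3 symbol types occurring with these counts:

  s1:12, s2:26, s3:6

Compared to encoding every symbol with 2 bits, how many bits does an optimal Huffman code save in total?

Fixed-length: 2 bits × 44 symbols = 88 bits.
Huffman merges:
s3(6) + s1(12) → 18
18 + s2(26) → 44
Huffman total = 18 + 44 = 62 bits.
Saving = 88 − 62 = 26 bits.

26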